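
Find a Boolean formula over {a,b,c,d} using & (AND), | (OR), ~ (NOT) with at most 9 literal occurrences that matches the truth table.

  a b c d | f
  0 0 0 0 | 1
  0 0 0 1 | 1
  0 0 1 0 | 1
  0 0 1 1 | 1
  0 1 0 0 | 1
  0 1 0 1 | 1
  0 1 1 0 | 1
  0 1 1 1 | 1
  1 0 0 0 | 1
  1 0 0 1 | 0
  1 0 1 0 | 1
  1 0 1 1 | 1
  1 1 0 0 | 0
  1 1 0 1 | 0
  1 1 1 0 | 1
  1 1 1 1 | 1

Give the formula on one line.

  ~d = 1010101010101010
  ~c = 1100110011001100
  (a | ~c) = 1100110011111111
  (~d & (a | ~c)) = 1000100010101010
  (c | (~d & (a | ~c))) = 1011101110111011
  ~b = 1111000011110000
  (b & c) = 0000001100000011
  (~b | (b & c)) = 1111001111110011
  ((c | (~d & (a | ~c))) & (~b | (b & c))) = 1011001110110011
  ~a = 1111111100000000
  (((c | (~d & (a | ~c))) & (~b | (b & c))) | ~a) = 1111111110110011

(((c | (~d & (a | ~c))) & (~b | (b & c))) | ~a)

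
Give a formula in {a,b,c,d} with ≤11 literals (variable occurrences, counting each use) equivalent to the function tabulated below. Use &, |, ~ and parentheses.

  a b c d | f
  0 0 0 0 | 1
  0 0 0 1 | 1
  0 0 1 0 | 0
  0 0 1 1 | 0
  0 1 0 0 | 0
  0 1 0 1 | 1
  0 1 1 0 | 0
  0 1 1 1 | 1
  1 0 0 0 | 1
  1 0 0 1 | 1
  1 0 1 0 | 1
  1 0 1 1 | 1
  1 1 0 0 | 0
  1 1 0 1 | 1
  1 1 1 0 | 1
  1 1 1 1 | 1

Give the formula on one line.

((a & c) | (((~b | d) & ~c) | ((b | ~c) & d)))

  (a & c) = 0000000000110011
  ~b = 1111000011110000
  (~b | d) = 1111010111110101
  ~c = 1100110011001100
  ((~b | d) & ~c) = 1100010011000100
  (b | ~c) = 1100111111001111
  ((b | ~c) & d) = 0100010101000101
  (((~b | d) & ~c) | ((b | ~c) & d)) = 1100010111000101
  ((a & c) | (((~b | d) & ~c) | ((b | ~c) & d))) = 1100010111110111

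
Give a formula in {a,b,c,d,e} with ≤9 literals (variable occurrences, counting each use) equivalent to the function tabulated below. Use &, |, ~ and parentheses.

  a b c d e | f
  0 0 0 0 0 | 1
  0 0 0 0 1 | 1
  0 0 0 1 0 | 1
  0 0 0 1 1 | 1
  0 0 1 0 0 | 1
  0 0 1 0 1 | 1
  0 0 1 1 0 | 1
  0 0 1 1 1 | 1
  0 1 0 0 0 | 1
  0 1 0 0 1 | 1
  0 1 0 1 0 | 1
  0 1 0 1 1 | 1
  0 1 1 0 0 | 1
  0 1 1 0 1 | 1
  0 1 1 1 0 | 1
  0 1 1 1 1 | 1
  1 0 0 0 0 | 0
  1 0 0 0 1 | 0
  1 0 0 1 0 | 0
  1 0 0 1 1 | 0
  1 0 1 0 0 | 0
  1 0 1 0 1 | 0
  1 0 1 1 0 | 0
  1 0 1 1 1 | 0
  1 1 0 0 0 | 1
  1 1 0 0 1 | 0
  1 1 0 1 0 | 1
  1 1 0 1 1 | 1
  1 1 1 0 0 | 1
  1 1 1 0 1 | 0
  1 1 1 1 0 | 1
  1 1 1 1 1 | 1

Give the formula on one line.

(((b & ((b | d) & a)) & ((d | (~e & ~d)) & a)) | ~a)

  (b | d) = 00110011111111110011001111111111
  ((b | d) & a) = 00000000000000000011001111111111
  (b & ((b | d) & a)) = 00000000000000000000000011111111
  ~e = 10101010101010101010101010101010
  ~d = 11001100110011001100110011001100
  (~e & ~d) = 10001000100010001000100010001000
  (d | (~e & ~d)) = 10111011101110111011101110111011
  ((d | (~e & ~d)) & a) = 00000000000000001011101110111011
  ((b & ((b | d) & a)) & ((d | (~e & ~d)) & a)) = 00000000000000000000000010111011
  ~a = 11111111111111110000000000000000
  (((b & ((b | d) & a)) & ((d | (~e & ~d)) & a)) | ~a) = 11111111111111110000000010111011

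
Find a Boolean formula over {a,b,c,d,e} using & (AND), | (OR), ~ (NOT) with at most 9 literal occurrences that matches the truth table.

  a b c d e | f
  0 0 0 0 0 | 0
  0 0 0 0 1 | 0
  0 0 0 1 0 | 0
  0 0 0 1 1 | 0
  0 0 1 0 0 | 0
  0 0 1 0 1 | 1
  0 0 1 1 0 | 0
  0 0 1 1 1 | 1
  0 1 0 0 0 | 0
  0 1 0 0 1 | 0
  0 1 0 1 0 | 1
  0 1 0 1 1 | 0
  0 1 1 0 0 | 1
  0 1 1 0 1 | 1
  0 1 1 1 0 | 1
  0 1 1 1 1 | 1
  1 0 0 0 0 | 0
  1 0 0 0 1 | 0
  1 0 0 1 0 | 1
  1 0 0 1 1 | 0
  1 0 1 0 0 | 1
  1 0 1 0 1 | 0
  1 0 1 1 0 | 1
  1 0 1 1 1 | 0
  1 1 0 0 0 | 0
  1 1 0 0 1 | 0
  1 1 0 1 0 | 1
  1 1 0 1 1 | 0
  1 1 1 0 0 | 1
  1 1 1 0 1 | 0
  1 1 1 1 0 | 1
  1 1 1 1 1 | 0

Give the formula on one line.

  (b | a) = 00000000111111111111111111111111
  (e | (b | a)) = 01010101111111111111111111111111
  ~e = 10101010101010101010101010101010
  (~e | c) = 10101111101011111010111110101111
  ((e | (b | a)) & (~e | c)) = 00000101101011111010111110101111
  (d | c) = 00111111001111110011111100111111
  ~a = 11111111111111110000000000000000
  (~e | ~a) = 11111111111111111010101010101010
  ((d | c) & (~e | ~a)) = 00111111001111110010101000101010
  (((e | (b | a)) & (~e | c)) & ((d | c) & (~e | ~a))) = 00000101001011110010101000101010

(((e | (b | a)) & (~e | c)) & ((d | c) & (~e | ~a)))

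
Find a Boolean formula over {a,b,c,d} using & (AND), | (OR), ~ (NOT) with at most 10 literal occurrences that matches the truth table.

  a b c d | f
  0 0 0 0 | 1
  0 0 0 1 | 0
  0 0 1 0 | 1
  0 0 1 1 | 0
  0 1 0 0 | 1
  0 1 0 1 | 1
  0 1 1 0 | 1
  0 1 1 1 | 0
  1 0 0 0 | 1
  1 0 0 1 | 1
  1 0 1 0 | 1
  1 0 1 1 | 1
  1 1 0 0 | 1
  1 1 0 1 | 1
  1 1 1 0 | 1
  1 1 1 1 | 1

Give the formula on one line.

  ~d = 1010101010101010
  (a | ~d) = 1010101011111111
  ~b = 1111000011110000
  ((a | ~d) & ~b) = 1010000011110000
  (c & ((a | ~d) & ~b)) = 0010000000110000
  (a | (c & ((a | ~d) & ~b))) = 0010000011111111
  ~c = 1100110011001100
  (~c & b) = 0000110000001100
  ((~c & b) | ~d) = 1010111010101110
  ((a | (c & ((a | ~d) & ~b))) | ((~c & b) | ~d)) = 1010111011111111

((a | (c & ((a | ~d) & ~b))) | ((~c & b) | ~d))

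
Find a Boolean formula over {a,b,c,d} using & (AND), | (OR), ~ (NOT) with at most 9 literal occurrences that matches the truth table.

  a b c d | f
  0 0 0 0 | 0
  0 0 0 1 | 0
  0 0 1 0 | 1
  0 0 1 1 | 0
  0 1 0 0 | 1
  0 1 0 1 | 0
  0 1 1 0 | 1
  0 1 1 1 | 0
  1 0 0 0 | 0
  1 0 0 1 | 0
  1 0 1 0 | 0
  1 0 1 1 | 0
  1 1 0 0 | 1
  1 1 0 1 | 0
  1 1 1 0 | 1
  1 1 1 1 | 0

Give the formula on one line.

((((a & ~c) | b) | (~d & c)) & (~d & (b | ~a)))

  ~c = 1100110011001100
  (a & ~c) = 0000000011001100
  ((a & ~c) | b) = 0000111111001111
  ~d = 1010101010101010
  (~d & c) = 0010001000100010
  (((a & ~c) | b) | (~d & c)) = 0010111111101111
  ~a = 1111111100000000
  (b | ~a) = 1111111100001111
  (~d & (b | ~a)) = 1010101000001010
  ((((a & ~c) | b) | (~d & c)) & (~d & (b | ~a))) = 0010101000001010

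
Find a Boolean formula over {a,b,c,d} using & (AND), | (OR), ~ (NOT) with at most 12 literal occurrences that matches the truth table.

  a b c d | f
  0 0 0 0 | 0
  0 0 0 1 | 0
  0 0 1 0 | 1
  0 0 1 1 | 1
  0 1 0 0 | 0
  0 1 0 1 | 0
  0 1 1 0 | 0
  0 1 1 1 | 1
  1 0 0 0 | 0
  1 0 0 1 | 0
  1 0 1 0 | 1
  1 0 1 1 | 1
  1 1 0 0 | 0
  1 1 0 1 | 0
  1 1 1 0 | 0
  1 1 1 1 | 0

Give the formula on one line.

((~a | ((~b | ~c) & a)) & (c & (((~b | a) | ~c) | d)))

  ~a = 1111111100000000
  ~b = 1111000011110000
  ~c = 1100110011001100
  (~b | ~c) = 1111110011111100
  ((~b | ~c) & a) = 0000000011111100
  (~a | ((~b | ~c) & a)) = 1111111111111100
  (~b | a) = 1111000011111111
  ((~b | a) | ~c) = 1111110011111111
  (((~b | a) | ~c) | d) = 1111110111111111
  (c & (((~b | a) | ~c) | d)) = 0011000100110011
  ((~a | ((~b | ~c) & a)) & (c & (((~b | a) | ~c) | d))) = 0011000100110000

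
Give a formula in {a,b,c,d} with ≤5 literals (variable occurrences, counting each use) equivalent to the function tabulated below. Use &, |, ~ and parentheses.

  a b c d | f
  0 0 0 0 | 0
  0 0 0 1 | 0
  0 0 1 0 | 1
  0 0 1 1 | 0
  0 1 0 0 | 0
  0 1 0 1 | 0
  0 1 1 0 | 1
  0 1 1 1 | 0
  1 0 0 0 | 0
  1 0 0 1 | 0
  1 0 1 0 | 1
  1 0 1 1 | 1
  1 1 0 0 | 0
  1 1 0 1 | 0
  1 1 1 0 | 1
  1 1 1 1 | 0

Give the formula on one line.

((~d | (a & ~b)) & c)

  ~d = 1010101010101010
  ~b = 1111000011110000
  (a & ~b) = 0000000011110000
  (~d | (a & ~b)) = 1010101011111010
  ((~d | (a & ~b)) & c) = 0010001000110010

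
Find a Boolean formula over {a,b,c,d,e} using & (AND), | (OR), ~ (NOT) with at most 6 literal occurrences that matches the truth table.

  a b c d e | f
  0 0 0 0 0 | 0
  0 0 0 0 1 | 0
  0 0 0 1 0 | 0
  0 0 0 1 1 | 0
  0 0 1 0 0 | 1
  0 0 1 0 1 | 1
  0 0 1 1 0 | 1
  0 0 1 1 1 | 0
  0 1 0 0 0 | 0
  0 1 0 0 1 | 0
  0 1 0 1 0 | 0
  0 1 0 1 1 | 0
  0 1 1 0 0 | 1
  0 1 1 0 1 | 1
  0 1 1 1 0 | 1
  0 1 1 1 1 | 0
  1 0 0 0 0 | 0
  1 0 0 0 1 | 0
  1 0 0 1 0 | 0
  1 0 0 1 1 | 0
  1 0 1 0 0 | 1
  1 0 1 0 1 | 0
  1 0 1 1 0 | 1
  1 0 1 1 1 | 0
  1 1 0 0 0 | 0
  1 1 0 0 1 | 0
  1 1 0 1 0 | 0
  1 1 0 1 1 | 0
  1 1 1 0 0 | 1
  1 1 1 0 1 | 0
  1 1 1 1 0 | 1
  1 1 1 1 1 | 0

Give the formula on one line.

(c & ((~a & ~d) | ~e))

  ~a = 11111111111111110000000000000000
  ~d = 11001100110011001100110011001100
  (~a & ~d) = 11001100110011000000000000000000
  ~e = 10101010101010101010101010101010
  ((~a & ~d) | ~e) = 11101110111011101010101010101010
  (c & ((~a & ~d) | ~e)) = 00001110000011100000101000001010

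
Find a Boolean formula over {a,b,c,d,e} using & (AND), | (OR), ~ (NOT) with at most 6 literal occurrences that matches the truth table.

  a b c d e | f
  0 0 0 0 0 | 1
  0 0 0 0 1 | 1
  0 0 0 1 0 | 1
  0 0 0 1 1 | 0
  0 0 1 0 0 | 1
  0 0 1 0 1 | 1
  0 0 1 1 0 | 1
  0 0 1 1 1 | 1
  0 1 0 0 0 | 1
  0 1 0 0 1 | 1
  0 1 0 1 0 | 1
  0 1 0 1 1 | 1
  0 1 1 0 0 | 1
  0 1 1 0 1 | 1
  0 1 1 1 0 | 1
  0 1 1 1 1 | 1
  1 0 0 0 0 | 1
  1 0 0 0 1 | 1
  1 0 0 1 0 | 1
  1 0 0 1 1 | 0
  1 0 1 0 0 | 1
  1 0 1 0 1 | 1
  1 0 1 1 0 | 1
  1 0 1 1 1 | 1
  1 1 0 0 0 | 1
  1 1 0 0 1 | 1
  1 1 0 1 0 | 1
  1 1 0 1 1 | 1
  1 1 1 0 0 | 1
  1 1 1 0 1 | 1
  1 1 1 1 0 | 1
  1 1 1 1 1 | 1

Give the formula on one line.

  ~c = 11110000111100001111000011110000
  (b & d) = 00000000001100110000000000110011
  (~c & (b & d)) = 00000000001100000000000000110000
  ~e = 10101010101010101010101010101010
  ~d = 11001100110011001100110011001100
  (~e | ~d) = 11101110111011101110111011101110
  ((~c & (b & d)) | (~e | ~d)) = 11101110111111101110111011111110
  (((~c & (b & d)) | (~e | ~d)) | c) = 11101111111111111110111111111111

(((~c & (b & d)) | (~e | ~d)) | c)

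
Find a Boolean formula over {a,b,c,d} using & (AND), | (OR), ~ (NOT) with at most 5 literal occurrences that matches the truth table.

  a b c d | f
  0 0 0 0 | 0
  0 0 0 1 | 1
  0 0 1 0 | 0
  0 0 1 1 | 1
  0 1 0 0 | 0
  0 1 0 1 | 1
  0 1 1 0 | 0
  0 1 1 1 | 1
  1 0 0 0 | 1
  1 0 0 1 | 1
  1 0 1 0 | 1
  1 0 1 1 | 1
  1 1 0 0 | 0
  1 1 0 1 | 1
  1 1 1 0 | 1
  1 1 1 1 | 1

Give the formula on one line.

(d | (a & (~b | c)))

  ~b = 1111000011110000
  (~b | c) = 1111001111110011
  (a & (~b | c)) = 0000000011110011
  (d | (a & (~b | c))) = 0101010111110111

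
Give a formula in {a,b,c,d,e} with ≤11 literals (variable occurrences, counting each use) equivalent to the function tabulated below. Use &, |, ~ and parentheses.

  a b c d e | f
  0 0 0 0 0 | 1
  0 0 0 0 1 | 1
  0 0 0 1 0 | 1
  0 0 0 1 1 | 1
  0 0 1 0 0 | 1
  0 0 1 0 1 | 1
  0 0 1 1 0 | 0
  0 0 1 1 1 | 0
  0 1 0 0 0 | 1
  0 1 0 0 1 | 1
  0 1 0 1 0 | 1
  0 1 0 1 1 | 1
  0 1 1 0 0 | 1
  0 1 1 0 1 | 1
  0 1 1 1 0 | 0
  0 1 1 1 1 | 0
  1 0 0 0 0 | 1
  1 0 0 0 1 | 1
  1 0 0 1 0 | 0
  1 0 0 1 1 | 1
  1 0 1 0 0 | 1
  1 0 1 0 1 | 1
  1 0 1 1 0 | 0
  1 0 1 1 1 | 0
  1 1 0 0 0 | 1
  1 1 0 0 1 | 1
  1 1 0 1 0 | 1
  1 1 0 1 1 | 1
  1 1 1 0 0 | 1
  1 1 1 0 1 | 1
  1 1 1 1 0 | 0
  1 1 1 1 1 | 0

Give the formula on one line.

((((a & ~d) | b) | (~a | (e & a))) & (~c | ~d))

  ~d = 11001100110011001100110011001100
  (a & ~d) = 00000000000000001100110011001100
  ((a & ~d) | b) = 00000000111111111100110011111111
  ~a = 11111111111111110000000000000000
  (e & a) = 00000000000000000101010101010101
  (~a | (e & a)) = 11111111111111110101010101010101
  (((a & ~d) | b) | (~a | (e & a))) = 11111111111111111101110111111111
  ~c = 11110000111100001111000011110000
  (~c | ~d) = 11111100111111001111110011111100
  ((((a & ~d) | b) | (~a | (e & a))) & (~c | ~d)) = 11111100111111001101110011111100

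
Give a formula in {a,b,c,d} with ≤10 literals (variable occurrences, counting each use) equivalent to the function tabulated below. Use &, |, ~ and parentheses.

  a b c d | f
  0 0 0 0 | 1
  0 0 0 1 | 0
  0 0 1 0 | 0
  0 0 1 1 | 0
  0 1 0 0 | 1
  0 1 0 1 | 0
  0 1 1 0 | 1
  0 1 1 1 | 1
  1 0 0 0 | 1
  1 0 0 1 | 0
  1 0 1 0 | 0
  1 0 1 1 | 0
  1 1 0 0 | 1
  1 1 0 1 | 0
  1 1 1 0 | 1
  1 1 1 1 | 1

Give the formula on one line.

  (c & b) = 0000001100000011
  (a & b) = 0000000000001111
  ((a & b) & c) = 0000000000000011
  ~d = 1010101010101010
  (((a & b) & c) | ~d) = 1010101010101011
  (b & (((a & b) & c) | ~d)) = 0000101000001011
  ((c & b) | (b & (((a & b) & c) | ~d))) = 0000101100001011
  ~c = 1100110011001100
  (~c & ~d) = 1000100010001000
  (((c & b) | (b & (((a & b) & c) | ~d))) | (~c & ~d)) = 1000101110001011

(((c & b) | (b & (((a & b) & c) | ~d))) | (~c & ~d))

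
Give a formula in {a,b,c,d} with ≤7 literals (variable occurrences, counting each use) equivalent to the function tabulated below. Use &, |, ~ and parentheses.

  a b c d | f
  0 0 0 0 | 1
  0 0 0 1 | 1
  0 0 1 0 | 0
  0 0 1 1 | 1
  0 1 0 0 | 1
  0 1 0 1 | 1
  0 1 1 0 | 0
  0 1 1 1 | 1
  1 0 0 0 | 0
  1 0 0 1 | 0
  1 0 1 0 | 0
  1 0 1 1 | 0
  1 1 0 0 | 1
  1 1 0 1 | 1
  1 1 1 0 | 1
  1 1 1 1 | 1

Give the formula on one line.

((b | ~a) & ((~c | d) | (c & (~d & a))))

  ~a = 1111111100000000
  (b | ~a) = 1111111100001111
  ~c = 1100110011001100
  (~c | d) = 1101110111011101
  ~d = 1010101010101010
  (~d & a) = 0000000010101010
  (c & (~d & a)) = 0000000000100010
  ((~c | d) | (c & (~d & a))) = 1101110111111111
  ((b | ~a) & ((~c | d) | (c & (~d & a)))) = 1101110100001111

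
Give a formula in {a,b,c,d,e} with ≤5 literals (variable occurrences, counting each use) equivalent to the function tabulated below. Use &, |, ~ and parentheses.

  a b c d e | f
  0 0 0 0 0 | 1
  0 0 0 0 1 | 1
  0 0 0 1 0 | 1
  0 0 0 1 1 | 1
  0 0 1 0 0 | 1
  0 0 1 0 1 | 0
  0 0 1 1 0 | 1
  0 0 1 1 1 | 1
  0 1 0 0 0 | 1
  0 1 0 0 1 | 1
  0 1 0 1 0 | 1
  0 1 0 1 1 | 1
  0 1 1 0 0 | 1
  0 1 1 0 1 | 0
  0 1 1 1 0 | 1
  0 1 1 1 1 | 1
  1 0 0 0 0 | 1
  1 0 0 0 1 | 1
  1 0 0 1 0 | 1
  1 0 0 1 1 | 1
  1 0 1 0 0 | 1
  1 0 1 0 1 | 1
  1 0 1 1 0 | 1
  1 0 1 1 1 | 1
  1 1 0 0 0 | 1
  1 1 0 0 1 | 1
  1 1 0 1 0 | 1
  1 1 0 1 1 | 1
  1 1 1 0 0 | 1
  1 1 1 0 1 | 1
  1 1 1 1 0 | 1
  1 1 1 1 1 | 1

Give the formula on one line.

((~c | ~e) | (c & (d | a)))

  ~c = 11110000111100001111000011110000
  ~e = 10101010101010101010101010101010
  (~c | ~e) = 11111010111110101111101011111010
  (d | a) = 00110011001100111111111111111111
  (c & (d | a)) = 00000011000000110000111100001111
  ((~c | ~e) | (c & (d | a))) = 11111011111110111111111111111111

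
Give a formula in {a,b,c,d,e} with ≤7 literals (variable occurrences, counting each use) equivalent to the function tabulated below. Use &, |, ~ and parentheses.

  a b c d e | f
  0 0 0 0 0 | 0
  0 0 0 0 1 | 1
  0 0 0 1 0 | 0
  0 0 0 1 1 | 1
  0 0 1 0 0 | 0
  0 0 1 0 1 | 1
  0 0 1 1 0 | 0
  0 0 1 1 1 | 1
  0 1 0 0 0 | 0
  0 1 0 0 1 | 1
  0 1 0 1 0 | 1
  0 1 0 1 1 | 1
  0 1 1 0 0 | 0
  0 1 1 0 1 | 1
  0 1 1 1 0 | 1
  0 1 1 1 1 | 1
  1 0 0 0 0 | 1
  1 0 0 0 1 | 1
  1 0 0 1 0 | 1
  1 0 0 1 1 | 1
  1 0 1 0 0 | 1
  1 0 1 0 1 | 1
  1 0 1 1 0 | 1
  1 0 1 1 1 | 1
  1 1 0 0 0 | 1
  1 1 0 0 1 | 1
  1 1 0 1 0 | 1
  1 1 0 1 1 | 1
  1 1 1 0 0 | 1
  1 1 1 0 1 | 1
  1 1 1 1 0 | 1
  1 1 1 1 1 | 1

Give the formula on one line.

((e | a) | ((((a & e) & ~d) | d) & b))

  (e | a) = 01010101010101011111111111111111
  (a & e) = 00000000000000000101010101010101
  ~d = 11001100110011001100110011001100
  ((a & e) & ~d) = 00000000000000000100010001000100
  (((a & e) & ~d) | d) = 00110011001100110111011101110111
  ((((a & e) & ~d) | d) & b) = 00000000001100110000000001110111
  ((e | a) | ((((a & e) & ~d) | d) & b)) = 01010101011101111111111111111111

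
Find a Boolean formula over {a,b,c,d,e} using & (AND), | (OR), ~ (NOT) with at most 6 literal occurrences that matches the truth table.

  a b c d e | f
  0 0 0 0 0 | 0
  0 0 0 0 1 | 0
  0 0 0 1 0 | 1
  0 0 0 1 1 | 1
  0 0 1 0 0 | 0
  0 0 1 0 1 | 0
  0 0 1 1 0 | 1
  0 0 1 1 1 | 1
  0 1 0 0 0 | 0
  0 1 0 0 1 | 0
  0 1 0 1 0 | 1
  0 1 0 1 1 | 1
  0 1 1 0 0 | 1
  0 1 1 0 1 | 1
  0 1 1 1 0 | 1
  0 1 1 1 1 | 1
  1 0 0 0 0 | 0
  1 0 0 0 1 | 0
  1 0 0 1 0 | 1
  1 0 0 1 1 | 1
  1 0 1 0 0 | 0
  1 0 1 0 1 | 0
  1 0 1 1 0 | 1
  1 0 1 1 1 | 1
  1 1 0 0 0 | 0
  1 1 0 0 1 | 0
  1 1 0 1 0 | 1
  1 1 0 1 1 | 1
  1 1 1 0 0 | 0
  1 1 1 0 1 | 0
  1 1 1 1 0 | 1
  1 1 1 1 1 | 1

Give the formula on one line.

(d | ((b & ~a) & c))

  ~a = 11111111111111110000000000000000
  (b & ~a) = 00000000111111110000000000000000
  ((b & ~a) & c) = 00000000000011110000000000000000
  (d | ((b & ~a) & c)) = 00110011001111110011001100110011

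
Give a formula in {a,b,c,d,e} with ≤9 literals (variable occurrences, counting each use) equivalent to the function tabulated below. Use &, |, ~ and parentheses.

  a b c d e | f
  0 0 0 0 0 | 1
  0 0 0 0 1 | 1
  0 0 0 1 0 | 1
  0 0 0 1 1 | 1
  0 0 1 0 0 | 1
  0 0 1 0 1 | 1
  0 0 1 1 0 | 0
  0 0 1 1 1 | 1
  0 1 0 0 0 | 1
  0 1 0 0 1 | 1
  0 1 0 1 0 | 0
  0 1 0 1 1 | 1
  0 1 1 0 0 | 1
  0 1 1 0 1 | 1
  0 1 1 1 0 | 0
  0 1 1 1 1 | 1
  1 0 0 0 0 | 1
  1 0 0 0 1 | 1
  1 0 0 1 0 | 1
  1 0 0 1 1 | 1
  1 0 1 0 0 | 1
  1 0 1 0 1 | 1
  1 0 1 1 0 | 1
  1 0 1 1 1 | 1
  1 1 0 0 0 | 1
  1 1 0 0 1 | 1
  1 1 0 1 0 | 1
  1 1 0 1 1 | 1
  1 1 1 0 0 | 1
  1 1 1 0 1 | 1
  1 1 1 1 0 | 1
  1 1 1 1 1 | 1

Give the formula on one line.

(((~d & (~a | (e & a))) | (~c & (a | ~b))) | (a | e))

  ~d = 11001100110011001100110011001100
  ~a = 11111111111111110000000000000000
  (e & a) = 00000000000000000101010101010101
  (~a | (e & a)) = 11111111111111110101010101010101
  (~d & (~a | (e & a))) = 11001100110011000100010001000100
  ~c = 11110000111100001111000011110000
  ~b = 11111111000000001111111100000000
  (a | ~b) = 11111111000000001111111111111111
  (~c & (a | ~b)) = 11110000000000001111000011110000
  ((~d & (~a | (e & a))) | (~c & (a | ~b))) = 11111100110011001111010011110100
  (a | e) = 01010101010101011111111111111111
  (((~d & (~a | (e & a))) | (~c & (a | ~b))) | (a | e)) = 11111101110111011111111111111111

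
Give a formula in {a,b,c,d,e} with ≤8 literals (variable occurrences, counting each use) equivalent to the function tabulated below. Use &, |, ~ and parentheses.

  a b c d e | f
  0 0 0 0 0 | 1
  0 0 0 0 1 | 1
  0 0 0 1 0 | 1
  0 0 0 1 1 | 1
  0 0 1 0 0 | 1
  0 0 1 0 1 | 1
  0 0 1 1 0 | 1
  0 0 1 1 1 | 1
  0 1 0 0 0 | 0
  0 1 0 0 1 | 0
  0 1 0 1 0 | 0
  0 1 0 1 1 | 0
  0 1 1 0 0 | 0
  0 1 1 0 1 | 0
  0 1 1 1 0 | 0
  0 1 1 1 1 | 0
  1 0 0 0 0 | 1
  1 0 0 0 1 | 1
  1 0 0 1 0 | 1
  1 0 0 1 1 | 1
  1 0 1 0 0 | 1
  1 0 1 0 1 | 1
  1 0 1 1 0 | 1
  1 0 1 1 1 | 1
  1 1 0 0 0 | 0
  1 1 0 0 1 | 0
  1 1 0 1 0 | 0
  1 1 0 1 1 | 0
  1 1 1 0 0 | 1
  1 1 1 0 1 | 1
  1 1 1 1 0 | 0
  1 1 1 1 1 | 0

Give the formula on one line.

  (d | a) = 00110011001100111111111111111111
  ~b = 11111111000000001111111100000000
  ~d = 11001100110011001100110011001100
  (~b & ~d) = 11001100000000001100110000000000
  ((d | a) | (~b & ~d)) = 11111111001100111111111111111111
  (c & ~d) = 00001100000011000000110000001100
  ((c & ~d) | ~b) = 11111111000011001111111100001100
  (((d | a) | (~b & ~d)) & ((c & ~d) | ~b)) = 11111111000000001111111100001100

(((d | a) | (~b & ~d)) & ((c & ~d) | ~b))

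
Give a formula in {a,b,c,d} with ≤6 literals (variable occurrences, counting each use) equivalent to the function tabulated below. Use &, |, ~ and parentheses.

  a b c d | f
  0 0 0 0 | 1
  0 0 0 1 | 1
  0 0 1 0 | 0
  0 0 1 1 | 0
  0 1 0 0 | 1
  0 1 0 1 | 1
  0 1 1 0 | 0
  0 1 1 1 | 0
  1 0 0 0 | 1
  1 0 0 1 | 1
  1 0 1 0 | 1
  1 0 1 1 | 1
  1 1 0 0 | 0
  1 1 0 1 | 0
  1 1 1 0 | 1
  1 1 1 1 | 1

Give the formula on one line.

  ~b = 1111000011110000
  (~b & a) = 0000000011110000
  (a & c) = 0000000000110011
  ((~b & a) | (a & c)) = 0000000011110011
  ~c = 1100110011001100
  ~a = 1111111100000000
  (~c & ~a) = 1100110000000000
  (((~b & a) | (a & c)) | (~c & ~a)) = 1100110011110011

(((~b & a) | (a & c)) | (~c & ~a))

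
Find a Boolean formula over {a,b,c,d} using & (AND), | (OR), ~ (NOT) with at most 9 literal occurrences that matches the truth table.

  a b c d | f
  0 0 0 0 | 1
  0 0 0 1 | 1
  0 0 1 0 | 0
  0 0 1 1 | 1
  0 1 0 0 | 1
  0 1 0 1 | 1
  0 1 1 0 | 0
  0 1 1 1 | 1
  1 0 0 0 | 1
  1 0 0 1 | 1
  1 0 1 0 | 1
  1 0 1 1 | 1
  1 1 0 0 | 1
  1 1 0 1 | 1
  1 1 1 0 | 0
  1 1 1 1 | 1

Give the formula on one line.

  ~b = 1111000011110000
  (~b & c) = 0011000000110000
  (a & (~b & c)) = 0000000000110000
  ~a = 1111111100000000
  ~c = 1100110011001100
  (~a & ~c) = 1100110000000000
  (d | (~a & ~c)) = 1101110101010101
  ((d | (~a & ~c)) | ~c) = 1101110111011101
  ((a & (~b & c)) | ((d | (~a & ~c)) | ~c)) = 1101110111111101

((a & (~b & c)) | ((d | (~a & ~c)) | ~c))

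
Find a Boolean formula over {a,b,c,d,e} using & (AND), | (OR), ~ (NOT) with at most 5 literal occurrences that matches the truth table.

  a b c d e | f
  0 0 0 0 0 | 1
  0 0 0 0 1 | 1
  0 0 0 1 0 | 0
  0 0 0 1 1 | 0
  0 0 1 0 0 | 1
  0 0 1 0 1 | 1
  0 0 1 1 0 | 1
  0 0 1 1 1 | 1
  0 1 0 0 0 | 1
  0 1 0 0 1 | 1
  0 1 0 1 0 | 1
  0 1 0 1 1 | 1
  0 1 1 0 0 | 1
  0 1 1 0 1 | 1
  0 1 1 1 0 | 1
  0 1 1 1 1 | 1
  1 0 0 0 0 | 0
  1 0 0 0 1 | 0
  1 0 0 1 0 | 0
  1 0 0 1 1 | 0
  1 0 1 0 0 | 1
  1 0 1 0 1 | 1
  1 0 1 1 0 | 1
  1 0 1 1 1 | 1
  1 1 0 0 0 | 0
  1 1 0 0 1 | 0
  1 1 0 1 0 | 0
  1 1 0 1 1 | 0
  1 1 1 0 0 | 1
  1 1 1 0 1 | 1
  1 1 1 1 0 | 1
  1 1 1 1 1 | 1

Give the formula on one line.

(((~c & ~a) & (b | ~d)) | c)

  ~c = 11110000111100001111000011110000
  ~a = 11111111111111110000000000000000
  (~c & ~a) = 11110000111100000000000000000000
  ~d = 11001100110011001100110011001100
  (b | ~d) = 11001100111111111100110011111111
  ((~c & ~a) & (b | ~d)) = 11000000111100000000000000000000
  (((~c & ~a) & (b | ~d)) | c) = 11001111111111110000111100001111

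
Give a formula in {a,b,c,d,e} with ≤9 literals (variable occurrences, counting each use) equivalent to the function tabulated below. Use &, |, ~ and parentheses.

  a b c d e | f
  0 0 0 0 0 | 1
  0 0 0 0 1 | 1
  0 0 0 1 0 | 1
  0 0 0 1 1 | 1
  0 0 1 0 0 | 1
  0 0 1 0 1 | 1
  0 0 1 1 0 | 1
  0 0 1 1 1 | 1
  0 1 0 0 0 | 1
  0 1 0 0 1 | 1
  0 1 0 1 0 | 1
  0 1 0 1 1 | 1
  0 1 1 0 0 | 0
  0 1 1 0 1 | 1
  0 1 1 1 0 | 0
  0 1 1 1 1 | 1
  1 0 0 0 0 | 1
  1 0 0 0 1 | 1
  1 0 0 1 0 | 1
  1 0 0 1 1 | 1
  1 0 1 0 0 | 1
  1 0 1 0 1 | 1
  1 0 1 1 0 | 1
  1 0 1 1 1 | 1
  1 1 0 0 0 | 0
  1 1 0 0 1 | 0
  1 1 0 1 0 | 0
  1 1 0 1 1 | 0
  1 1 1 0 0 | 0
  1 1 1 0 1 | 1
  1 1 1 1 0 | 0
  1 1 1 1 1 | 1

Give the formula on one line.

  ~b = 11111111000000001111111100000000
  ~c = 11110000111100001111000011110000
  ~a = 11111111111111110000000000000000
  (~c & ~a) = 11110000111100000000000000000000
  (b & (~c & ~a)) = 00000000111100000000000000000000
  (e & c) = 00000101000001010000010100000101
  ((b & (~c & ~a)) | (e & c)) = 00000101111101010000010100000101
  (~b | ((b & (~c & ~a)) | (e & c))) = 11111111111101011111111100000101

(~b | ((b & (~c & ~a)) | (e & c)))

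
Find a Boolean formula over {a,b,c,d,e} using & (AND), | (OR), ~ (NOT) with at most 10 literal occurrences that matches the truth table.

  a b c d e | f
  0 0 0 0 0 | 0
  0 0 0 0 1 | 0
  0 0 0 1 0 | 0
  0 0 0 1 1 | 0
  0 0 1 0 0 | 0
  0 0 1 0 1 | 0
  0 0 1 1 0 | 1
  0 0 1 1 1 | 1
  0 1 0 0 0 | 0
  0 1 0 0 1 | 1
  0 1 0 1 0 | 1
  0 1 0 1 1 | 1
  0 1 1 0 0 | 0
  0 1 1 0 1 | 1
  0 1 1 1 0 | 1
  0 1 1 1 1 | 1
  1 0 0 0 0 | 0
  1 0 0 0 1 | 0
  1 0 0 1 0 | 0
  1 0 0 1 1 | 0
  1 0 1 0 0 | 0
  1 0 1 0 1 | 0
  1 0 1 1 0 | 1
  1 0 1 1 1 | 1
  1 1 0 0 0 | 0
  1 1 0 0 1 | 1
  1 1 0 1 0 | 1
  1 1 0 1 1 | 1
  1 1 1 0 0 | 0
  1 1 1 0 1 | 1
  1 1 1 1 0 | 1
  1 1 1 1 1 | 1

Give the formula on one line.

(((e & b) | ((~e | ~b) & d)) & (b | c))

  (e & b) = 00000000010101010000000001010101
  ~e = 10101010101010101010101010101010
  ~b = 11111111000000001111111100000000
  (~e | ~b) = 11111111101010101111111110101010
  ((~e | ~b) & d) = 00110011001000100011001100100010
  ((e & b) | ((~e | ~b) & d)) = 00110011011101110011001101110111
  (b | c) = 00001111111111110000111111111111
  (((e & b) | ((~e | ~b) & d)) & (b | c)) = 00000011011101110000001101110111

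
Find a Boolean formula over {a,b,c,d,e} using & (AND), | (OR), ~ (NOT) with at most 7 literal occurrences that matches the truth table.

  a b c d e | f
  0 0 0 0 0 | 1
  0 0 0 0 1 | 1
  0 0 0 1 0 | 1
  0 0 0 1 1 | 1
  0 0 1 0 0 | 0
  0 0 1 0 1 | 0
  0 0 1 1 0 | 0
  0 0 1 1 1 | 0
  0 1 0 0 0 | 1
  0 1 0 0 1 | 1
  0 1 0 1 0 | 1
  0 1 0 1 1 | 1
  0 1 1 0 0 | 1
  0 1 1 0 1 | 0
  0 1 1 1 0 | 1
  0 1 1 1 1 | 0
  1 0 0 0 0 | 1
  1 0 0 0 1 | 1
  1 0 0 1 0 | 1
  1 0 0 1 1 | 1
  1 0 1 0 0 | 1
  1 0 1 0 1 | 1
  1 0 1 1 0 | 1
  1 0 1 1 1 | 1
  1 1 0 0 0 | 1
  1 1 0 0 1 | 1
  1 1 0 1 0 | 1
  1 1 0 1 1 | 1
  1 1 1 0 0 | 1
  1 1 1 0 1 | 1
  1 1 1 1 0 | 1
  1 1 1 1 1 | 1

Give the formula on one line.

  ~e = 10101010101010101010101010101010
  (b & ~e) = 00000000101010100000000010101010
  (a | (b & ~e)) = 00000000101010101111111111111111
  ~c = 11110000111100001111000011110000
  ((a | (b & ~e)) | ~c) = 11110000111110101111111111111111

((a | (b & ~e)) | ~c)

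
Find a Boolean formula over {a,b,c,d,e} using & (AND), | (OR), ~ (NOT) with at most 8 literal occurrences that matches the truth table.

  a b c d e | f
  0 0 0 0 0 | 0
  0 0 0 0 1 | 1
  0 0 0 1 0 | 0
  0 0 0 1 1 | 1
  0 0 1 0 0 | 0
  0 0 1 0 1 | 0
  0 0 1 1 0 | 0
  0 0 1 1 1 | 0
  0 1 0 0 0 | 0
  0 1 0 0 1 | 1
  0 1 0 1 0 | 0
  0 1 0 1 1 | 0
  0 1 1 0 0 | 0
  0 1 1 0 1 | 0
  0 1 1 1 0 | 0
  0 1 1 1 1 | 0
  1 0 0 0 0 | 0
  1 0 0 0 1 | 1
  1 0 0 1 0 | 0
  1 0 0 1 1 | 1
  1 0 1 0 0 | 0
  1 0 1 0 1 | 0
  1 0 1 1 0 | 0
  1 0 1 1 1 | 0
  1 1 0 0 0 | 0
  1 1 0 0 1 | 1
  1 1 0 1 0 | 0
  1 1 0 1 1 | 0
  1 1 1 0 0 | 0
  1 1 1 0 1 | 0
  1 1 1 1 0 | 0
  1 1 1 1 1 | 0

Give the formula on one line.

(((~d & ~c) | ~b) & (e & ~c))

  ~d = 11001100110011001100110011001100
  ~c = 11110000111100001111000011110000
  (~d & ~c) = 11000000110000001100000011000000
  ~b = 11111111000000001111111100000000
  ((~d & ~c) | ~b) = 11111111110000001111111111000000
  (e & ~c) = 01010000010100000101000001010000
  (((~d & ~c) | ~b) & (e & ~c)) = 01010000010000000101000001000000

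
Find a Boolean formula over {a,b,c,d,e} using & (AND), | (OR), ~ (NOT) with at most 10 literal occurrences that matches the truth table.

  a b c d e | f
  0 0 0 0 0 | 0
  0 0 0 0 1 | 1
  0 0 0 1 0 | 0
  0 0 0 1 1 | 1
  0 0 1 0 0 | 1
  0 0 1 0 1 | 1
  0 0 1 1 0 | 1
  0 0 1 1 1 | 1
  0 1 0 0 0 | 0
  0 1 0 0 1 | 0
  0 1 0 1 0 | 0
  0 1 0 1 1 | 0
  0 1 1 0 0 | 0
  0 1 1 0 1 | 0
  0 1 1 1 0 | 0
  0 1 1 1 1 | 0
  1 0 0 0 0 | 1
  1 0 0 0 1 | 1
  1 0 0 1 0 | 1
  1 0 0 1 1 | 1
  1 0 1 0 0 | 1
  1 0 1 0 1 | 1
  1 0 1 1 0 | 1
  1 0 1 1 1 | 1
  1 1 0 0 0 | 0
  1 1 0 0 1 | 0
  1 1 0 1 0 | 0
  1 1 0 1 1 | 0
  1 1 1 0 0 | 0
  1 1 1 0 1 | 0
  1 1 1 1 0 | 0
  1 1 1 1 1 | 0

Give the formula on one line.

  ~c = 11110000111100001111000011110000
  ~e = 10101010101010101010101010101010
  (~e & a) = 00000000000000001010101010101010
  (~c & (~e & a)) = 00000000000000001010000010100000
  (c | (~c & (~e & a))) = 00001111000011111010111110101111
  (c | e) = 01011111010111110101111101011111
  ((c | (~c & (~e & a))) | (c | e)) = 01011111010111111111111111111111
  ~b = 11111111000000001111111100000000
  (((c | (~c & (~e & a))) | (c | e)) & ~b) = 01011111000000001111111100000000

(((c | (~c & (~e & a))) | (c | e)) & ~b)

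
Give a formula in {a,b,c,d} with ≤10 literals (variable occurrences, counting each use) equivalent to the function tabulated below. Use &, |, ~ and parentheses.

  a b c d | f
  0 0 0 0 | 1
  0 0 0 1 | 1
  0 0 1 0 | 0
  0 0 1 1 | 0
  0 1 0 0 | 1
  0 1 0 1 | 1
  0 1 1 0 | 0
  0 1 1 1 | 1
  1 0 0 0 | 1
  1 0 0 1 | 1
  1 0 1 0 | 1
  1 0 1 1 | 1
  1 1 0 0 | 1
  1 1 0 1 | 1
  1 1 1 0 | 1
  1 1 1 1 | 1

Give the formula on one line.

((~c | a) | ((d | ~b) & (b & (c | (~b | a)))))

  ~c = 1100110011001100
  (~c | a) = 1100110011111111
  ~b = 1111000011110000
  (d | ~b) = 1111010111110101
  (~b | a) = 1111000011111111
  (c | (~b | a)) = 1111001111111111
  (b & (c | (~b | a))) = 0000001100001111
  ((d | ~b) & (b & (c | (~b | a)))) = 0000000100000101
  ((~c | a) | ((d | ~b) & (b & (c | (~b | a))))) = 1100110111111111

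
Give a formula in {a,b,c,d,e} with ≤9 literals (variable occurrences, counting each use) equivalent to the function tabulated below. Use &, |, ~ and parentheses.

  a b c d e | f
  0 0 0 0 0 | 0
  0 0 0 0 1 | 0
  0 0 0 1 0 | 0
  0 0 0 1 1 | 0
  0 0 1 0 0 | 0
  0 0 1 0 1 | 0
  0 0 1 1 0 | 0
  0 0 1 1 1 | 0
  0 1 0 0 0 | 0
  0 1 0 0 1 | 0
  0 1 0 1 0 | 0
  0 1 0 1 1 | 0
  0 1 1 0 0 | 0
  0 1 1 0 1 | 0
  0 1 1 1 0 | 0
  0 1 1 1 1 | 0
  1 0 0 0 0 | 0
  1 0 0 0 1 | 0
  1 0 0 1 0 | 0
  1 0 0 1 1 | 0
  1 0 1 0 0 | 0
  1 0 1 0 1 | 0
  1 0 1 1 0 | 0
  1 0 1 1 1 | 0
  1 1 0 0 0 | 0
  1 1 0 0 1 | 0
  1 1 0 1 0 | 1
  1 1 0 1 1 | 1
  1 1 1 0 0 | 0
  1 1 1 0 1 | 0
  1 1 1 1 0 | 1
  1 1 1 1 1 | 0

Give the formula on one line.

((~c | ((~e & c) & b)) & ((d & a) & b))

  ~c = 11110000111100001111000011110000
  ~e = 10101010101010101010101010101010
  (~e & c) = 00001010000010100000101000001010
  ((~e & c) & b) = 00000000000010100000000000001010
  (~c | ((~e & c) & b)) = 11110000111110101111000011111010
  (d & a) = 00000000000000000011001100110011
  ((d & a) & b) = 00000000000000000000000000110011
  ((~c | ((~e & c) & b)) & ((d & a) & b)) = 00000000000000000000000000110010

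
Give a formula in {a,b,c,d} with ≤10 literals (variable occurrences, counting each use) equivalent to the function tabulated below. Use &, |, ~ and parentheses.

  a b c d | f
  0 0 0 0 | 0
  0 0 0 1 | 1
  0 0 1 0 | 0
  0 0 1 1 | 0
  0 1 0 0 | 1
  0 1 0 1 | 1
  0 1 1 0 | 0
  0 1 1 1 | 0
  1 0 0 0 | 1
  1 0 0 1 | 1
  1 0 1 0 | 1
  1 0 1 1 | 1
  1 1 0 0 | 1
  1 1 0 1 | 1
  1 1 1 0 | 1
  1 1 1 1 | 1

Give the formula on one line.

((~c & (~b & d)) | ((~c | a) & (b | a)))

  ~c = 1100110011001100
  ~b = 1111000011110000
  (~b & d) = 0101000001010000
  (~c & (~b & d)) = 0100000001000000
  (~c | a) = 1100110011111111
  (b | a) = 0000111111111111
  ((~c | a) & (b | a)) = 0000110011111111
  ((~c & (~b & d)) | ((~c | a) & (b | a))) = 0100110011111111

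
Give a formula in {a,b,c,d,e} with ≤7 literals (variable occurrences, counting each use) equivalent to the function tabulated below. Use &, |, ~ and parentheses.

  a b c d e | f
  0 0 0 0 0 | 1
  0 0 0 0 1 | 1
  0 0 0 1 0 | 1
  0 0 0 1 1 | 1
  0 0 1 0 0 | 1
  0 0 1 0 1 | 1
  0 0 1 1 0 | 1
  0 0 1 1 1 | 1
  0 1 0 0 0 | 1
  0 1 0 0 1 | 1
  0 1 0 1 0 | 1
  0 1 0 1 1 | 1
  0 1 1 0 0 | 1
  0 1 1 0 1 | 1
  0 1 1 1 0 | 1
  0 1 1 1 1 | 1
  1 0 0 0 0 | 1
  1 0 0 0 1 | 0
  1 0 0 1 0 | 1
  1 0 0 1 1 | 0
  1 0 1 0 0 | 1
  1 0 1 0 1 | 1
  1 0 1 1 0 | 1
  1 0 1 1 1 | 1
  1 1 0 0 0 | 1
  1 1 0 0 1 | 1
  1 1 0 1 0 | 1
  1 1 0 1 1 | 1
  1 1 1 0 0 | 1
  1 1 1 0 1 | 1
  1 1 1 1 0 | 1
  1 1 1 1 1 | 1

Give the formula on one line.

((e & c) | ((~a | ~e) | b))

  (e & c) = 00000101000001010000010100000101
  ~a = 11111111111111110000000000000000
  ~e = 10101010101010101010101010101010
  (~a | ~e) = 11111111111111111010101010101010
  ((~a | ~e) | b) = 11111111111111111010101011111111
  ((e & c) | ((~a | ~e) | b)) = 11111111111111111010111111111111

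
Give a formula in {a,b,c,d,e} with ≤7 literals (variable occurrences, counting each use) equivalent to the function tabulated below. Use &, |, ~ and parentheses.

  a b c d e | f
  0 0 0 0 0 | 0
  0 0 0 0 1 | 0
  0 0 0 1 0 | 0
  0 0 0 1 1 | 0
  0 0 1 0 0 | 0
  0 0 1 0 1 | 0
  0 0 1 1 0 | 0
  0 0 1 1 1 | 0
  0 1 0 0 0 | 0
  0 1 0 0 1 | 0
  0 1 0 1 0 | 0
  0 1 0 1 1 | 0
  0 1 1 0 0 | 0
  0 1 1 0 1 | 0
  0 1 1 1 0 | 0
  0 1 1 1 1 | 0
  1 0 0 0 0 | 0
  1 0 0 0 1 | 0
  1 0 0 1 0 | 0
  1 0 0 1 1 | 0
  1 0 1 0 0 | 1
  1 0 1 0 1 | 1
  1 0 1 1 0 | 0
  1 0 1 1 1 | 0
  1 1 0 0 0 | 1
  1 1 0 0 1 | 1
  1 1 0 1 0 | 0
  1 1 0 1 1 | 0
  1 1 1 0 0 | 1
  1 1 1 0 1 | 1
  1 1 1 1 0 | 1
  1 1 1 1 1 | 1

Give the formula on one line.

  ~d = 11001100110011001100110011001100
  (c & ~d) = 00001100000011000000110000001100
  ((c & ~d) | b) = 00001100111111110000110011111111
  (c | ~d) = 11001111110011111100111111001111
  (((c & ~d) | b) & (c | ~d)) = 00001100110011110000110011001111
  (a & (((c & ~d) | b) & (c | ~d))) = 00000000000000000000110011001111

(a & (((c & ~d) | b) & (c | ~d)))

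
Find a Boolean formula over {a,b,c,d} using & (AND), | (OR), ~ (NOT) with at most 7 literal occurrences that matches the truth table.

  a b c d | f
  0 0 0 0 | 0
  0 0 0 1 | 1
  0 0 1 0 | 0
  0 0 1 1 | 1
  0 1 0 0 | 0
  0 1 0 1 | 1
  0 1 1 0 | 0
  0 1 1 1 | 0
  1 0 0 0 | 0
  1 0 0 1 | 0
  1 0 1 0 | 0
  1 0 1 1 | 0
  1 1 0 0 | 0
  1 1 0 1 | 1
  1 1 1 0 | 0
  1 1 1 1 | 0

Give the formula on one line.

((((a | ~b) & ~a) | (~c & b)) & d)

  ~b = 1111000011110000
  (a | ~b) = 1111000011111111
  ~a = 1111111100000000
  ((a | ~b) & ~a) = 1111000000000000
  ~c = 1100110011001100
  (~c & b) = 0000110000001100
  (((a | ~b) & ~a) | (~c & b)) = 1111110000001100
  ((((a | ~b) & ~a) | (~c & b)) & d) = 0101010000000100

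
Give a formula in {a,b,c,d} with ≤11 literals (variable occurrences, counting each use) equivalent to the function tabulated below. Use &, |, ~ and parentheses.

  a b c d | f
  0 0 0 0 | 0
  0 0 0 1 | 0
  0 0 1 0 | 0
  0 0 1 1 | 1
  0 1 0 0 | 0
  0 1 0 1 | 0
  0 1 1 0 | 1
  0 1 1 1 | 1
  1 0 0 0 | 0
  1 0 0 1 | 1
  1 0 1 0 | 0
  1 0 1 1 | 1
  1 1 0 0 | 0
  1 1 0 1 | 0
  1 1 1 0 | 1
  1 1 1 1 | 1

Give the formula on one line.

((c | ~b) & ((d | b) & (((d & a) & ~c) | (~d | c))))

  ~b = 1111000011110000
  (c | ~b) = 1111001111110011
  (d | b) = 0101111101011111
  (d & a) = 0000000001010101
  ~c = 1100110011001100
  ((d & a) & ~c) = 0000000001000100
  ~d = 1010101010101010
  (~d | c) = 1011101110111011
  (((d & a) & ~c) | (~d | c)) = 1011101111111111
  ((d | b) & (((d & a) & ~c) | (~d | c))) = 0001101101011111
  ((c | ~b) & ((d | b) & (((d & a) & ~c) | (~d | c)))) = 0001001101010011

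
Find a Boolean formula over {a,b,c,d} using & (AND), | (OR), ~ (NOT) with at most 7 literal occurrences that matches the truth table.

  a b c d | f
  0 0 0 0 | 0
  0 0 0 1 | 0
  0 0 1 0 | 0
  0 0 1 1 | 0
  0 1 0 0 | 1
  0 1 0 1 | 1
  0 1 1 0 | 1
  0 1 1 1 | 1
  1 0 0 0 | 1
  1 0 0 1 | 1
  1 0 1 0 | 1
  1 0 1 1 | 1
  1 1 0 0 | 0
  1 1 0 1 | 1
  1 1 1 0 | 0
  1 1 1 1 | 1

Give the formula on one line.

((a | b) & (((b | a) & (d | ~a)) | ~b))

  (a | b) = 0000111111111111
  (b | a) = 0000111111111111
  ~a = 1111111100000000
  (d | ~a) = 1111111101010101
  ((b | a) & (d | ~a)) = 0000111101010101
  ~b = 1111000011110000
  (((b | a) & (d | ~a)) | ~b) = 1111111111110101
  ((a | b) & (((b | a) & (d | ~a)) | ~b)) = 0000111111110101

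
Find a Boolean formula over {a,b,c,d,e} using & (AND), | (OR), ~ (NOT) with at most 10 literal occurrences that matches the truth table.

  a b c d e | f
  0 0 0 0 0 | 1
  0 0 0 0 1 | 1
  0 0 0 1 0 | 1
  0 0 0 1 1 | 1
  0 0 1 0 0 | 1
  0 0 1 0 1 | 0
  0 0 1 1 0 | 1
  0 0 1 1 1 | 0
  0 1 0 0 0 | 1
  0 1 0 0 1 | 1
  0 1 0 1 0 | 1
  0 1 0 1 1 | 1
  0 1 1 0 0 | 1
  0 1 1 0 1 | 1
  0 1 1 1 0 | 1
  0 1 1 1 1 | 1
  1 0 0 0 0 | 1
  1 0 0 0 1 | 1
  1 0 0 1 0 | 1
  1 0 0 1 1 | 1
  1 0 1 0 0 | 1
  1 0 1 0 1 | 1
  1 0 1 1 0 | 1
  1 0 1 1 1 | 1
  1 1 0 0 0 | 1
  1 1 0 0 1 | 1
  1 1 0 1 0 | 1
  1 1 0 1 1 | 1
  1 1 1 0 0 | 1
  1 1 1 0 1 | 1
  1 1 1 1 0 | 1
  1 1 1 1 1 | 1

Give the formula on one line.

(a | ((~e & (((~c & e) & ~d) | (c | b))) | (~c | b)))

  ~e = 10101010101010101010101010101010
  ~c = 11110000111100001111000011110000
  (~c & e) = 01010000010100000101000001010000
  ~d = 11001100110011001100110011001100
  ((~c & e) & ~d) = 01000000010000000100000001000000
  (c | b) = 00001111111111110000111111111111
  (((~c & e) & ~d) | (c | b)) = 01001111111111110100111111111111
  (~e & (((~c & e) & ~d) | (c | b))) = 00001010101010100000101010101010
  (~c | b) = 11110000111111111111000011111111
  ((~e & (((~c & e) & ~d) | (c | b))) | (~c | b)) = 11111010111111111111101011111111
  (a | ((~e & (((~c & e) & ~d) | (c | b))) | (~c | b))) = 11111010111111111111111111111111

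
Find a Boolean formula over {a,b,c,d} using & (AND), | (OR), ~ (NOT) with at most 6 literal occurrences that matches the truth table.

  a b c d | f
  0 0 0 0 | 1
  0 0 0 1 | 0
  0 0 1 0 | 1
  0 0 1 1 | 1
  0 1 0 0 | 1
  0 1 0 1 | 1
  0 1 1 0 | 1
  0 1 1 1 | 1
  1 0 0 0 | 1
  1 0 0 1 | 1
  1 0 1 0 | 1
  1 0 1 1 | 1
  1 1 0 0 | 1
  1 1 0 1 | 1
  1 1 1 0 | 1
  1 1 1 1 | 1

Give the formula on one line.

(a | (b | (~d | c)))

  ~d = 1010101010101010
  (~d | c) = 1011101110111011
  (b | (~d | c)) = 1011111110111111
  (a | (b | (~d | c))) = 1011111111111111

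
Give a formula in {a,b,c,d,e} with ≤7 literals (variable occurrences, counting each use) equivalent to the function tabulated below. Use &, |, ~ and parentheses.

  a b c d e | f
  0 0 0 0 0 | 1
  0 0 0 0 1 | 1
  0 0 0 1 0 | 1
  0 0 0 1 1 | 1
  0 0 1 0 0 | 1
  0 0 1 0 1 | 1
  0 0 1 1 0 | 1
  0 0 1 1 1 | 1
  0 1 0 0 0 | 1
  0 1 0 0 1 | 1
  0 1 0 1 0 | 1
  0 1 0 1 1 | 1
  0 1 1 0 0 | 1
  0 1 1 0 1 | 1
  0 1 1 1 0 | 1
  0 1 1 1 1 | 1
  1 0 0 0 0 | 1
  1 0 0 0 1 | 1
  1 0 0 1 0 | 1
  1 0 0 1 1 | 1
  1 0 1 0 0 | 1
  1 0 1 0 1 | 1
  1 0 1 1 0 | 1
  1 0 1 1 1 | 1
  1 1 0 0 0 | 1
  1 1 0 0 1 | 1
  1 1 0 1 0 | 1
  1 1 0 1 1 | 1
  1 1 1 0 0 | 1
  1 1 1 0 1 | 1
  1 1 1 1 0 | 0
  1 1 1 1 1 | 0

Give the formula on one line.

(((~c | ~b) | ((c | a) & ~d)) | ~a)

  ~c = 11110000111100001111000011110000
  ~b = 11111111000000001111111100000000
  (~c | ~b) = 11111111111100001111111111110000
  (c | a) = 00001111000011111111111111111111
  ~d = 11001100110011001100110011001100
  ((c | a) & ~d) = 00001100000011001100110011001100
  ((~c | ~b) | ((c | a) & ~d)) = 11111111111111001111111111111100
  ~a = 11111111111111110000000000000000
  (((~c | ~b) | ((c | a) & ~d)) | ~a) = 11111111111111111111111111111100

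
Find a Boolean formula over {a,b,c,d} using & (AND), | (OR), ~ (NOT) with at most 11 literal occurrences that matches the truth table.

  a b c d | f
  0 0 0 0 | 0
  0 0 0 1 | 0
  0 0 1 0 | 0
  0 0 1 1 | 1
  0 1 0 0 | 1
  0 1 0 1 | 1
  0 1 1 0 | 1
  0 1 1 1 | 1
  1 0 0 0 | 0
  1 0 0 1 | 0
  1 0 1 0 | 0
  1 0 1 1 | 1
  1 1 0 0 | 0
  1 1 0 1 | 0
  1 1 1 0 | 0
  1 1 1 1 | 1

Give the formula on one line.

  ~a = 1111111100000000
  (d | ~a) = 1111111101010101
  (b | (d | ~a)) = 1111111101011111
  ((b | (d | ~a)) & c) = 0011001100010011
  (d & ((b | (d | ~a)) & c)) = 0001000100010001
  (c | b) = 0011111100111111
  (~a & (c | b)) = 0011111100000000
  (b & (~a & (c | b))) = 0000111100000000
  ((d & ((b | (d | ~a)) & c)) | (b & (~a & (c | b)))) = 0001111100010001

((d & ((b | (d | ~a)) & c)) | (b & (~a & (c | b))))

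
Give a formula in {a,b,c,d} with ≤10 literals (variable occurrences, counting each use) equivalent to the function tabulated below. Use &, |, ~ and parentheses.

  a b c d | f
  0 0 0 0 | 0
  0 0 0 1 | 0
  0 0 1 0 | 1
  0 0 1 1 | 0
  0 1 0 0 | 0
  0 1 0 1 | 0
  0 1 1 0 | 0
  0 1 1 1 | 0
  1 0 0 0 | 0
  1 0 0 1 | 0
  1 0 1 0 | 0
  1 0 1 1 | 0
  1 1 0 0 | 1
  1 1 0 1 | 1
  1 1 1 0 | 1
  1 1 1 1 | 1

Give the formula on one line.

  (a & b) = 0000000000001111
  ~b = 1111000011110000
  (a | ~b) = 1111000011111111
  ((a | ~b) & c) = 0011000000110011
  ~d = 1010101010101010
  ~a = 1111111100000000
  (~a & ~b) = 1111000000000000
  (d | (~a & ~b)) = 1111010101010101
  (~d & (d | (~a & ~b))) = 1010000000000000
  (((a | ~b) & c) & (~d & (d | (~a & ~b)))) = 0010000000000000
  ((a & b) | (((a | ~b) & c) & (~d & (d | (~a & ~b))))) = 0010000000001111

((a & b) | (((a | ~b) & c) & (~d & (d | (~a & ~b)))))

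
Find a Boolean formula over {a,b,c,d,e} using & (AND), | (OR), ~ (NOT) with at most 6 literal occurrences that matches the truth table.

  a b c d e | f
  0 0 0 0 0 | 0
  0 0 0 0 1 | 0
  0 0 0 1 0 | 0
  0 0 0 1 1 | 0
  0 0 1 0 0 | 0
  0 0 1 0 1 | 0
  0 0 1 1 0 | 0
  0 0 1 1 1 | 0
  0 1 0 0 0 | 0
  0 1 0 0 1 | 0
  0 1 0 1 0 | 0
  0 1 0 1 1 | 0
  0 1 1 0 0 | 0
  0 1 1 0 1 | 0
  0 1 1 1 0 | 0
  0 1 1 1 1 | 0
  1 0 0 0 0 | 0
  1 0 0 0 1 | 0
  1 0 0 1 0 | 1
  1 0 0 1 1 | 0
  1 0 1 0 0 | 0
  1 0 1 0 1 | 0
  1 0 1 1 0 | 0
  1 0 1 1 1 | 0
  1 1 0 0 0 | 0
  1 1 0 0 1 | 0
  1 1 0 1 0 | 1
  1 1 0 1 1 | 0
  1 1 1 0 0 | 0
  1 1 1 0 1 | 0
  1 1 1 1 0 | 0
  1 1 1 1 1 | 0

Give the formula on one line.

  (d & a) = 00000000000000000011001100110011
  ~c = 11110000111100001111000011110000
  (b | a) = 00000000111111111111111111111111
  ~e = 10101010101010101010101010101010
  ((b | a) & ~e) = 00000000101010101010101010101010
  (~c & ((b | a) & ~e)) = 00000000101000001010000010100000
  ((d & a) & (~c & ((b | a) & ~e))) = 00000000000000000010000000100000

((d & a) & (~c & ((b | a) & ~e)))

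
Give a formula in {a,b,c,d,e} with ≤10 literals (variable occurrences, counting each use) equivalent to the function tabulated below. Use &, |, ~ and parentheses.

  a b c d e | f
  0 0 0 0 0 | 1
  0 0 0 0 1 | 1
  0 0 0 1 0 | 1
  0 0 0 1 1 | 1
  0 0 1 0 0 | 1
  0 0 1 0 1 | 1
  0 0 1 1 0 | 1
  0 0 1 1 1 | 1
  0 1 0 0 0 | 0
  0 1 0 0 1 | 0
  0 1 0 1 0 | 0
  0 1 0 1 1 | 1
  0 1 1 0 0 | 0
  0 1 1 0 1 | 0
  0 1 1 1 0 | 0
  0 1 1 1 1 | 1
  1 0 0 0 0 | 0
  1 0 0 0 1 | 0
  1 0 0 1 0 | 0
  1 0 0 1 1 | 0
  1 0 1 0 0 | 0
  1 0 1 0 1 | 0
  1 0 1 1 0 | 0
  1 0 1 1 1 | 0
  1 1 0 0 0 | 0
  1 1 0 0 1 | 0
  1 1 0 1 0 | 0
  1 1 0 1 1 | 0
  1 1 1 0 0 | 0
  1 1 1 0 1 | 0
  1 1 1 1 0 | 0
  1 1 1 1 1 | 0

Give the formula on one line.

(((d & ~a) & ((e & (a | d)) | (a & c))) | (~a & ~b))

  ~a = 11111111111111110000000000000000
  (d & ~a) = 00110011001100110000000000000000
  (a | d) = 00110011001100111111111111111111
  (e & (a | d)) = 00010001000100010101010101010101
  (a & c) = 00000000000000000000111100001111
  ((e & (a | d)) | (a & c)) = 00010001000100010101111101011111
  ((d & ~a) & ((e & (a | d)) | (a & c))) = 00010001000100010000000000000000
  ~b = 11111111000000001111111100000000
  (~a & ~b) = 11111111000000000000000000000000
  (((d & ~a) & ((e & (a | d)) | (a & c))) | (~a & ~b)) = 11111111000100010000000000000000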